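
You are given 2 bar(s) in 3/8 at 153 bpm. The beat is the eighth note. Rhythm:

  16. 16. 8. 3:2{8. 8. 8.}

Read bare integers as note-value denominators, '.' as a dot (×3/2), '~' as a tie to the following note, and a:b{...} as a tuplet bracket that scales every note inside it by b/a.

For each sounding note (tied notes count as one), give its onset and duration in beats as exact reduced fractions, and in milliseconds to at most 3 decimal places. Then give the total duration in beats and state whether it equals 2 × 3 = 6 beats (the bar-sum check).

1) 0.0ms=0b +294.118ms=3/4b
2) 294.118ms=3/4b +294.118ms=3/4b
3) 588.235ms=3/2b +588.235ms=3/2b
4) 1176.471ms=3b +392.157ms=1b
5) 1568.627ms=4b +392.157ms=1b
6) 1960.784ms=5b +392.157ms=1b
Σ=6b of 6 (153bpm 3/8) — PASS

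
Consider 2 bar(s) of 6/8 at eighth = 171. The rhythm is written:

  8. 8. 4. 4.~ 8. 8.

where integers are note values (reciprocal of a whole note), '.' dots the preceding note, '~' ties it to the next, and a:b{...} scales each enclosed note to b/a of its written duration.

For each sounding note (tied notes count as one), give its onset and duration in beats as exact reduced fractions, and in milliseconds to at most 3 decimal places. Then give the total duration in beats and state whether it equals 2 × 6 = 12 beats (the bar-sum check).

1) 0.0ms=0b +526.316ms=3/2b
2) 526.316ms=3/2b +526.316ms=3/2b
3) 1052.632ms=3b +1052.632ms=3b
4) 2105.263ms=6b +1578.947ms=9/2b
5) 3684.211ms=21/2b +526.316ms=3/2b
Σ=12b of 12 (171bpm 6/8) — PASS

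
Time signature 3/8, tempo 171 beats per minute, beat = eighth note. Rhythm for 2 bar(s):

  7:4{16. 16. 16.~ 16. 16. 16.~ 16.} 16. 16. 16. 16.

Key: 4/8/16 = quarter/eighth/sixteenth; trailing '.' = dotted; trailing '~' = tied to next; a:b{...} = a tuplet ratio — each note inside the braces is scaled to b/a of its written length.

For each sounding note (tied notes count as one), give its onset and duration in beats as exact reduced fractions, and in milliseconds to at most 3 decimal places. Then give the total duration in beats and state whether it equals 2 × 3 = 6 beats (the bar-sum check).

1) 0.0ms=0b +150.376ms=3/7b
2) 150.376ms=3/7b +150.376ms=3/7b
3) 300.752ms=6/7b +300.752ms=6/7b
4) 601.504ms=12/7b +150.376ms=3/7b
5) 751.88ms=15/7b +300.752ms=6/7b
6) 1052.632ms=3b +263.158ms=3/4b
7) 1315.789ms=15/4b +263.158ms=3/4b
8) 1578.947ms=9/2b +263.158ms=3/4b
9) 1842.105ms=21/4b +263.158ms=3/4b
Σ=6b of 6 (171bpm 3/8) — PASS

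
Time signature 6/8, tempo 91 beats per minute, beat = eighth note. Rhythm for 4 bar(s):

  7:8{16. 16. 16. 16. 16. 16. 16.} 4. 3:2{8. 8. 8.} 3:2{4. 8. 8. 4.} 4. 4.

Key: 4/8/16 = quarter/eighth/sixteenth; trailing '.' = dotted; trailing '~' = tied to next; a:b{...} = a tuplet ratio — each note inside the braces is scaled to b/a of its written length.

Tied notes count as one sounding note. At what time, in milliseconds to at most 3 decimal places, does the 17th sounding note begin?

note 17 onset = 21b = 13846.154ms

1. 0.0ms @ 0 + 565.149ms (6/7)
2. 565.149ms @ 6/7 + 565.149ms (6/7)
3. 1130.298ms @ 12/7 + 565.149ms (6/7)
4. 1695.447ms @ 18/7 + 565.149ms (6/7)
5. 2260.597ms @ 24/7 + 565.149ms (6/7)
6. 2825.746ms @ 30/7 + 565.149ms (6/7)
7. 3390.895ms @ 36/7 + 565.149ms (6/7)
8. 3956.044ms @ 6 + 1978.022ms (3)
9. 5934.066ms @ 9 + 659.341ms (1)
10. 6593.407ms @ 10 + 659.341ms (1)
11. 7252.747ms @ 11 + 659.341ms (1)
12. 7912.088ms @ 12 + 1318.681ms (2)
13. 9230.769ms @ 14 + 659.341ms (1)
14. 9890.11ms @ 15 + 659.341ms (1)
15. 10549.451ms @ 16 + 1318.681ms (2)
16. 11868.132ms @ 18 + 1978.022ms (3)
17. 13846.154ms @ 21 + 1978.022ms (3)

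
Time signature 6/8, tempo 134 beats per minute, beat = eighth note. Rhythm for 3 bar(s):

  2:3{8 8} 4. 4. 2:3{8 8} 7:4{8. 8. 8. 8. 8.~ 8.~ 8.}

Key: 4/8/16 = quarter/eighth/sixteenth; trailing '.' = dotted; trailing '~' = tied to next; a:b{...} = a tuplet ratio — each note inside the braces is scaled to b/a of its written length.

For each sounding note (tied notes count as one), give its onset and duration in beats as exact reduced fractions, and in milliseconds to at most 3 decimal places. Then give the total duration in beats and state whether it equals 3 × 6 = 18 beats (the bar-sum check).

1) 0.0ms=0b +671.642ms=3/2b
2) 671.642ms=3/2b +671.642ms=3/2b
3) 1343.284ms=3b +1343.284ms=3b
4) 2686.567ms=6b +1343.284ms=3b
5) 4029.851ms=9b +671.642ms=3/2b
6) 4701.493ms=21/2b +671.642ms=3/2b
7) 5373.134ms=12b +383.795ms=6/7b
8) 5756.93ms=90/7b +383.795ms=6/7b
9) 6140.725ms=96/7b +383.795ms=6/7b
10) 6524.52ms=102/7b +383.795ms=6/7b
11) 6908.316ms=108/7b +1151.386ms=18/7b
Σ=18b of 18 (134bpm 6/8) — PASS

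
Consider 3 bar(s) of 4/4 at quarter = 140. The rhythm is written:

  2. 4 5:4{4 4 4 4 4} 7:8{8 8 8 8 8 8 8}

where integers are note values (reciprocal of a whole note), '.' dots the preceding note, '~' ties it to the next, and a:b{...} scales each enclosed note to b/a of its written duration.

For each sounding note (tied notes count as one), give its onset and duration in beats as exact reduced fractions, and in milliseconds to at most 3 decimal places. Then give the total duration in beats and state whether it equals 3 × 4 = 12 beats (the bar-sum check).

1) 0.0ms=0b +1285.714ms=3b
2) 1285.714ms=3b +428.571ms=1b
3) 1714.286ms=4b +342.857ms=4/5b
4) 2057.143ms=24/5b +342.857ms=4/5b
5) 2400.0ms=28/5b +342.857ms=4/5b
6) 2742.857ms=32/5b +342.857ms=4/5b
7) 3085.714ms=36/5b +342.857ms=4/5b
8) 3428.571ms=8b +244.898ms=4/7b
9) 3673.469ms=60/7b +244.898ms=4/7b
10) 3918.367ms=64/7b +244.898ms=4/7b
11) 4163.265ms=68/7b +244.898ms=4/7b
12) 4408.163ms=72/7b +244.898ms=4/7b
13) 4653.061ms=76/7b +244.898ms=4/7b
14) 4897.959ms=80/7b +244.898ms=4/7b
Σ=12b of 12 (140bpm 4/4) — PASS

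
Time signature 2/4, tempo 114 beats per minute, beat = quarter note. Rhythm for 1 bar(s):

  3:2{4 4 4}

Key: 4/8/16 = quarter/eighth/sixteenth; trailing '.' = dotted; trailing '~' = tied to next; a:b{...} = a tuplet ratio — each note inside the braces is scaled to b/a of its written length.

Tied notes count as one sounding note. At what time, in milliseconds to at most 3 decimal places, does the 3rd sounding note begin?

1. 0.0ms @ 0 + 350.877ms (2/3)
2. 350.877ms @ 2/3 + 350.877ms (2/3)
3. 701.754ms @ 4/3 + 350.877ms (2/3)

note 3 onset = 4/3b = 701.754ms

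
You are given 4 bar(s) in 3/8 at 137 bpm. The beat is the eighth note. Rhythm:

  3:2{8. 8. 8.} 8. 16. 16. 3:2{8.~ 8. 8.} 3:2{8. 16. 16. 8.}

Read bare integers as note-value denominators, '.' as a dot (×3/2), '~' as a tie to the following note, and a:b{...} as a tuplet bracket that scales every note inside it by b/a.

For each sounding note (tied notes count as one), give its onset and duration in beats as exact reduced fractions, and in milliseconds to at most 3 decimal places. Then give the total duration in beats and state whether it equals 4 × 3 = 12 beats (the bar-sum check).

1) 0.0ms=0b +437.956ms=1b
2) 437.956ms=1b +437.956ms=1b
3) 875.912ms=2b +437.956ms=1b
4) 1313.869ms=3b +656.934ms=3/2b
5) 1970.803ms=9/2b +328.467ms=3/4b
6) 2299.27ms=21/4b +328.467ms=3/4b
7) 2627.737ms=6b +875.912ms=2b
8) 3503.65ms=8b +437.956ms=1b
9) 3941.606ms=9b +437.956ms=1b
10) 4379.562ms=10b +218.978ms=1/2b
11) 4598.54ms=21/2b +218.978ms=1/2b
12) 4817.518ms=11b +437.956ms=1b
Σ=12b of 12 (137bpm 3/8) — PASS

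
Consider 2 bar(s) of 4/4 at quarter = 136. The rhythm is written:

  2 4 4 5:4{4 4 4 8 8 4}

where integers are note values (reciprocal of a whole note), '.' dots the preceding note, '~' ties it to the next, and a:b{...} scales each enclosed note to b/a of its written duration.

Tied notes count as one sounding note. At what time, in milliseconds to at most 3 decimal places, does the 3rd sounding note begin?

1. 0.0ms @ 0 + 882.353ms (2)
2. 882.353ms @ 2 + 441.176ms (1)
3. 1323.529ms @ 3 + 441.176ms (1)
4. 1764.706ms @ 4 + 352.941ms (4/5)
5. 2117.647ms @ 24/5 + 352.941ms (4/5)
6. 2470.588ms @ 28/5 + 352.941ms (4/5)
7. 2823.529ms @ 32/5 + 176.471ms (2/5)
8. 3000.0ms @ 34/5 + 176.471ms (2/5)
9. 3176.471ms @ 36/5 + 352.941ms (4/5)

note 3 onset = 3b = 1323.529ms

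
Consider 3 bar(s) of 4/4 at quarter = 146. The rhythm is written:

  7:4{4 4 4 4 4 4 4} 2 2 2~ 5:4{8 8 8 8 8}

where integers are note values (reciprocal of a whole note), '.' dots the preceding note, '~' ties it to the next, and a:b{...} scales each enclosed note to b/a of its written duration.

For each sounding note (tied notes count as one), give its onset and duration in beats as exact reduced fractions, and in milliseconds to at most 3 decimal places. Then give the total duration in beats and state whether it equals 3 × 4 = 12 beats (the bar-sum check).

1) 0.0ms=0b +234.834ms=4/7b
2) 234.834ms=4/7b +234.834ms=4/7b
3) 469.667ms=8/7b +234.834ms=4/7b
4) 704.501ms=12/7b +234.834ms=4/7b
5) 939.335ms=16/7b +234.834ms=4/7b
6) 1174.168ms=20/7b +234.834ms=4/7b
7) 1409.002ms=24/7b +234.834ms=4/7b
8) 1643.836ms=4b +821.918ms=2b
9) 2465.753ms=6b +821.918ms=2b
10) 3287.671ms=8b +986.301ms=12/5b
11) 4273.973ms=52/5b +164.384ms=2/5b
12) 4438.356ms=54/5b +164.384ms=2/5b
13) 4602.74ms=56/5b +164.384ms=2/5b
14) 4767.123ms=58/5b +164.384ms=2/5b
Σ=12b of 12 (146bpm 4/4) — PASS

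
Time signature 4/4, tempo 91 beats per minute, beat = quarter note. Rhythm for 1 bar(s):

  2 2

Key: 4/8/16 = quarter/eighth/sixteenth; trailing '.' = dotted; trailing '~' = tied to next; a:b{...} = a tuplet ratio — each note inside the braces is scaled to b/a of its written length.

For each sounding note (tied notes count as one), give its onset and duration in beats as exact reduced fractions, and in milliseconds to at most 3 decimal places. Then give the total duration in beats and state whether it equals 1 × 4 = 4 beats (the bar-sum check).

1) 0.0ms=0b +1318.681ms=2b
2) 1318.681ms=2b +1318.681ms=2b
Σ=4b of 4 (91bpm 4/4) — PASS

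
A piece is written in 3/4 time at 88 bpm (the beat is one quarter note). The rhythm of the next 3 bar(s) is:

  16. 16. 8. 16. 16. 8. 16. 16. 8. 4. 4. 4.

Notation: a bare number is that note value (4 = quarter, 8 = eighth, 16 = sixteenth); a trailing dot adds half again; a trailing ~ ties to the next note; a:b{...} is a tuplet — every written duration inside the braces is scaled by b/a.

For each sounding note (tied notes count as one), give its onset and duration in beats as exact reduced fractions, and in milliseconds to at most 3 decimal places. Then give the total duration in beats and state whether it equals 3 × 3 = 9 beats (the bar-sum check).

1) 0.0ms=0b +255.682ms=3/8b
2) 255.682ms=3/8b +255.682ms=3/8b
3) 511.364ms=3/4b +511.364ms=3/4b
4) 1022.727ms=3/2b +255.682ms=3/8b
5) 1278.409ms=15/8b +255.682ms=3/8b
6) 1534.091ms=9/4b +511.364ms=3/4b
7) 2045.455ms=3b +255.682ms=3/8b
8) 2301.136ms=27/8b +255.682ms=3/8b
9) 2556.818ms=15/4b +511.364ms=3/4b
10) 3068.182ms=9/2b +1022.727ms=3/2b
11) 4090.909ms=6b +1022.727ms=3/2b
12) 5113.636ms=15/2b +1022.727ms=3/2b
Σ=9b of 9 (88bpm 3/4) — PASS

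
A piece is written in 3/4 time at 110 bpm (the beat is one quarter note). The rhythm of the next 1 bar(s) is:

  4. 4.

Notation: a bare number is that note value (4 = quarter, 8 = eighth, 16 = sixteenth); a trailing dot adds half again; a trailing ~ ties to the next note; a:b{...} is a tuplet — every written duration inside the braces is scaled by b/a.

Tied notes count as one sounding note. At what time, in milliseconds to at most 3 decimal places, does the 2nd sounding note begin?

1. 0.0ms @ 0 + 818.182ms (3/2)
2. 818.182ms @ 3/2 + 818.182ms (3/2)

note 2 onset = 3/2b = 818.182ms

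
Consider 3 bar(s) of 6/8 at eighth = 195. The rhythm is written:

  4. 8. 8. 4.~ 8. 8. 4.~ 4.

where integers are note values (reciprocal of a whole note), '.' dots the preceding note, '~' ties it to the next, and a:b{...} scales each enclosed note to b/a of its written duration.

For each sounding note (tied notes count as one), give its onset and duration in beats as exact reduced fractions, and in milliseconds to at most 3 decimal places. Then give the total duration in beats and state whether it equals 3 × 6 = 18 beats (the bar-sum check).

1) 0.0ms=0b +923.077ms=3b
2) 923.077ms=3b +461.538ms=3/2b
3) 1384.615ms=9/2b +461.538ms=3/2b
4) 1846.154ms=6b +1384.615ms=9/2b
5) 3230.769ms=21/2b +461.538ms=3/2b
6) 3692.308ms=12b +1846.154ms=6b
Σ=18b of 18 (195bpm 6/8) — PASS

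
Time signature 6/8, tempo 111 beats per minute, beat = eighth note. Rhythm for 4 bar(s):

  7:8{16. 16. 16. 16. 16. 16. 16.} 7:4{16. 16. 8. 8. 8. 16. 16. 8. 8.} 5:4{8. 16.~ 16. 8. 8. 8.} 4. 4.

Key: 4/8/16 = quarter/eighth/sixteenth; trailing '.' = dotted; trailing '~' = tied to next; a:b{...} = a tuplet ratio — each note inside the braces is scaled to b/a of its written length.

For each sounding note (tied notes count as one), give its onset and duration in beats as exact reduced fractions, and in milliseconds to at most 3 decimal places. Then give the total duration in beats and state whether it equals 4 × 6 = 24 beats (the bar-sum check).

1) 0.0ms=0b +463.32ms=6/7b
2) 463.32ms=6/7b +463.32ms=6/7b
3) 926.641ms=12/7b +463.32ms=6/7b
4) 1389.961ms=18/7b +463.32ms=6/7b
5) 1853.282ms=24/7b +463.32ms=6/7b
6) 2316.602ms=30/7b +463.32ms=6/7b
7) 2779.923ms=36/7b +463.32ms=6/7b
8) 3243.243ms=6b +231.66ms=3/7b
9) 3474.903ms=45/7b +231.66ms=3/7b
10) 3706.564ms=48/7b +463.32ms=6/7b
11) 4169.884ms=54/7b +463.32ms=6/7b
12) 4633.205ms=60/7b +463.32ms=6/7b
13) 5096.525ms=66/7b +231.66ms=3/7b
14) 5328.185ms=69/7b +231.66ms=3/7b
15) 5559.846ms=72/7b +463.32ms=6/7b
16) 6023.166ms=78/7b +463.32ms=6/7b
17) 6486.486ms=12b +648.649ms=6/5b
18) 7135.135ms=66/5b +648.649ms=6/5b
19) 7783.784ms=72/5b +648.649ms=6/5b
20) 8432.432ms=78/5b +648.649ms=6/5b
21) 9081.081ms=84/5b +648.649ms=6/5b
22) 9729.73ms=18b +1621.622ms=3b
23) 11351.351ms=21b +1621.622ms=3b
Σ=24b of 24 (111bpm 6/8) — PASS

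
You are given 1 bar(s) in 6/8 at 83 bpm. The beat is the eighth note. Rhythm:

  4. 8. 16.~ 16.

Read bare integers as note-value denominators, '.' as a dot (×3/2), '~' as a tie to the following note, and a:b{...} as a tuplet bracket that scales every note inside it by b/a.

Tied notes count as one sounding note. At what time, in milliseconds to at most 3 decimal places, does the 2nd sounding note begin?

note 2 onset = 3b = 2168.675ms

1. 0.0ms @ 0 + 2168.675ms (3)
2. 2168.675ms @ 3 + 1084.337ms (3/2)
3. 3253.012ms @ 9/2 + 1084.337ms (3/2)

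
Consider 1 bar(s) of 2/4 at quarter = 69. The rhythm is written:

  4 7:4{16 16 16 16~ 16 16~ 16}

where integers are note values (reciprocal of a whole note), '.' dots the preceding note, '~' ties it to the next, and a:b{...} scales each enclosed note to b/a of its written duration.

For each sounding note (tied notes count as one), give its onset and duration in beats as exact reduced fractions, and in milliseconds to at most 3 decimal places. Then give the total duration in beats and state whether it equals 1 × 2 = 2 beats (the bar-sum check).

1) 0.0ms=0b +869.565ms=1b
2) 869.565ms=1b +124.224ms=1/7b
3) 993.789ms=8/7b +124.224ms=1/7b
4) 1118.012ms=9/7b +124.224ms=1/7b
5) 1242.236ms=10/7b +248.447ms=2/7b
6) 1490.683ms=12/7b +248.447ms=2/7b
Σ=2b of 2 (69bpm 2/4) — PASS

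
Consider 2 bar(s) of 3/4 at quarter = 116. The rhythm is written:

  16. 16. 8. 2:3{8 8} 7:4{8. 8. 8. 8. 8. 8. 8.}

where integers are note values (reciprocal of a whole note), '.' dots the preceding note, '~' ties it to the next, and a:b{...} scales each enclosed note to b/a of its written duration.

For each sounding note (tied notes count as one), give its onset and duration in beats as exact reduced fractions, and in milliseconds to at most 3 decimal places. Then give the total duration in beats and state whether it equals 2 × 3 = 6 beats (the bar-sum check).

1) 0.0ms=0b +193.966ms=3/8b
2) 193.966ms=3/8b +193.966ms=3/8b
3) 387.931ms=3/4b +387.931ms=3/4b
4) 775.862ms=3/2b +387.931ms=3/4b
5) 1163.793ms=9/4b +387.931ms=3/4b
6) 1551.724ms=3b +221.675ms=3/7b
7) 1773.399ms=24/7b +221.675ms=3/7b
8) 1995.074ms=27/7b +221.675ms=3/7b
9) 2216.749ms=30/7b +221.675ms=3/7b
10) 2438.424ms=33/7b +221.675ms=3/7b
11) 2660.099ms=36/7b +221.675ms=3/7b
12) 2881.773ms=39/7b +221.675ms=3/7b
Σ=6b of 6 (116bpm 3/4) — PASS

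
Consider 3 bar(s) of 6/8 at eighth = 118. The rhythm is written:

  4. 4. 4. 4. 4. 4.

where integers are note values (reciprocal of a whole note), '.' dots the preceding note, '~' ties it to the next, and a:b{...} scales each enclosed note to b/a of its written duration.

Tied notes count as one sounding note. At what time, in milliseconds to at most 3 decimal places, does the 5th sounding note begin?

note 5 onset = 12b = 6101.695ms

1. 0.0ms @ 0 + 1525.424ms (3)
2. 1525.424ms @ 3 + 1525.424ms (3)
3. 3050.847ms @ 6 + 1525.424ms (3)
4. 4576.271ms @ 9 + 1525.424ms (3)
5. 6101.695ms @ 12 + 1525.424ms (3)
6. 7627.119ms @ 15 + 1525.424ms (3)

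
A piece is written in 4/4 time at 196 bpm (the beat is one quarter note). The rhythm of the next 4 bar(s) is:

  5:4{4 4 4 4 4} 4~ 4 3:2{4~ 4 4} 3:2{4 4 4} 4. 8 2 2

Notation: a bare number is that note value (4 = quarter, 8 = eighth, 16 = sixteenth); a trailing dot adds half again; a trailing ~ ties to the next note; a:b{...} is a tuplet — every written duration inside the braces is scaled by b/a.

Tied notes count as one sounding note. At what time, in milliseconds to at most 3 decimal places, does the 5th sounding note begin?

1. 0.0ms @ 0 + 244.898ms (4/5)
2. 244.898ms @ 4/5 + 244.898ms (4/5)
3. 489.796ms @ 8/5 + 244.898ms (4/5)
4. 734.694ms @ 12/5 + 244.898ms (4/5)
5. 979.592ms @ 16/5 + 244.898ms (4/5)
6. 1224.49ms @ 4 + 612.245ms (2)
7. 1836.735ms @ 6 + 408.163ms (4/3)
8. 2244.898ms @ 22/3 + 204.082ms (2/3)
9. 2448.98ms @ 8 + 204.082ms (2/3)
10. 2653.061ms @ 26/3 + 204.082ms (2/3)
11. 2857.143ms @ 28/3 + 204.082ms (2/3)
12. 3061.224ms @ 10 + 459.184ms (3/2)
13. 3520.408ms @ 23/2 + 153.061ms (1/2)
14. 3673.469ms @ 12 + 612.245ms (2)
15. 4285.714ms @ 14 + 612.245ms (2)

note 5 onset = 16/5b = 979.592ms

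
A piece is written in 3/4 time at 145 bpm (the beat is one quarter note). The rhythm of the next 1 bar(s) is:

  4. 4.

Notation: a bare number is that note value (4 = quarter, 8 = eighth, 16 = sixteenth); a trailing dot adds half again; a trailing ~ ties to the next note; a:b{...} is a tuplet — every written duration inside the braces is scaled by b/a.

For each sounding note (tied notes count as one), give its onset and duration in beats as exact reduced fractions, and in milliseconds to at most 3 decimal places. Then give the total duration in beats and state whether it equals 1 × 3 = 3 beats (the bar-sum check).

1) 0.0ms=0b +620.69ms=3/2b
2) 620.69ms=3/2b +620.69ms=3/2b
Σ=3b of 3 (145bpm 3/4) — PASS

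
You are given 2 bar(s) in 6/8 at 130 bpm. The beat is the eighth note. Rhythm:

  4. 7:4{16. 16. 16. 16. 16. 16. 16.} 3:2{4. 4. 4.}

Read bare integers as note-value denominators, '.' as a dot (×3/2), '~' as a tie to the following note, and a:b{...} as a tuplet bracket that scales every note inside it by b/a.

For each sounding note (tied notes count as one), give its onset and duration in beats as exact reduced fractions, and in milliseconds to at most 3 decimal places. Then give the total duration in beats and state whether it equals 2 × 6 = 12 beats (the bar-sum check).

1) 0.0ms=0b +1384.615ms=3b
2) 1384.615ms=3b +197.802ms=3/7b
3) 1582.418ms=24/7b +197.802ms=3/7b
4) 1780.22ms=27/7b +197.802ms=3/7b
5) 1978.022ms=30/7b +197.802ms=3/7b
6) 2175.824ms=33/7b +197.802ms=3/7b
7) 2373.626ms=36/7b +197.802ms=3/7b
8) 2571.429ms=39/7b +197.802ms=3/7b
9) 2769.231ms=6b +923.077ms=2b
10) 3692.308ms=8b +923.077ms=2b
11) 4615.385ms=10b +923.077ms=2b
Σ=12b of 12 (130bpm 6/8) — PASS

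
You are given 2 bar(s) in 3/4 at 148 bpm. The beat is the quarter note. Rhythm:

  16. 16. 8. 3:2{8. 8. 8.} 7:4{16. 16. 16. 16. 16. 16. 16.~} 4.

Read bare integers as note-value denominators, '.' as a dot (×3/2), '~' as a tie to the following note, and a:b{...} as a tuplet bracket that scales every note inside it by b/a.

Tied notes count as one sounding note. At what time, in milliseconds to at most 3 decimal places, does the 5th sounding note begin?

note 5 onset = 2b = 810.811ms

1. 0.0ms @ 0 + 152.027ms (3/8)
2. 152.027ms @ 3/8 + 152.027ms (3/8)
3. 304.054ms @ 3/4 + 304.054ms (3/4)
4. 608.108ms @ 3/2 + 202.703ms (1/2)
5. 810.811ms @ 2 + 202.703ms (1/2)
6. 1013.514ms @ 5/2 + 202.703ms (1/2)
7. 1216.216ms @ 3 + 86.873ms (3/14)
8. 1303.089ms @ 45/14 + 86.873ms (3/14)
9. 1389.961ms @ 24/7 + 86.873ms (3/14)
10. 1476.834ms @ 51/14 + 86.873ms (3/14)
11. 1563.707ms @ 27/7 + 86.873ms (3/14)
12. 1650.579ms @ 57/14 + 86.873ms (3/14)
13. 1737.452ms @ 30/7 + 694.981ms (12/7)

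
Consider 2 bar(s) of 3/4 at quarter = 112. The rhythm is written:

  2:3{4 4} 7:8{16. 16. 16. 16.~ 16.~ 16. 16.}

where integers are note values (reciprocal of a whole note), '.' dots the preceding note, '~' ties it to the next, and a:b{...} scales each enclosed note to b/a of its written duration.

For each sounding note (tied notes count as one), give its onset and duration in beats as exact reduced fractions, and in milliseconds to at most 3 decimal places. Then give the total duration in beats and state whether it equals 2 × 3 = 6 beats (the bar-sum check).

1) 0.0ms=0b +803.571ms=3/2b
2) 803.571ms=3/2b +803.571ms=3/2b
3) 1607.143ms=3b +229.592ms=3/7b
4) 1836.735ms=24/7b +229.592ms=3/7b
5) 2066.327ms=27/7b +229.592ms=3/7b
6) 2295.918ms=30/7b +688.776ms=9/7b
7) 2984.694ms=39/7b +229.592ms=3/7b
Σ=6b of 6 (112bpm 3/4) — PASS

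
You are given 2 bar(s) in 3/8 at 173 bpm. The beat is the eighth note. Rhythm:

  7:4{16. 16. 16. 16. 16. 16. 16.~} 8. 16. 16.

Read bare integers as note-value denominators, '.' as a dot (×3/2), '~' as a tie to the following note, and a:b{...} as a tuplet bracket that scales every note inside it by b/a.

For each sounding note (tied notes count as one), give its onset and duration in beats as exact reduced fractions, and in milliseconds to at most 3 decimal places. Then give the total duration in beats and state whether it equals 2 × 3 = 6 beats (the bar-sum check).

1) 0.0ms=0b +148.637ms=3/7b
2) 148.637ms=3/7b +148.637ms=3/7b
3) 297.275ms=6/7b +148.637ms=3/7b
4) 445.912ms=9/7b +148.637ms=3/7b
5) 594.55ms=12/7b +148.637ms=3/7b
6) 743.187ms=15/7b +148.637ms=3/7b
7) 891.825ms=18/7b +668.869ms=27/14b
8) 1560.694ms=9/2b +260.116ms=3/4b
9) 1820.809ms=21/4b +260.116ms=3/4b
Σ=6b of 6 (173bpm 3/8) — PASS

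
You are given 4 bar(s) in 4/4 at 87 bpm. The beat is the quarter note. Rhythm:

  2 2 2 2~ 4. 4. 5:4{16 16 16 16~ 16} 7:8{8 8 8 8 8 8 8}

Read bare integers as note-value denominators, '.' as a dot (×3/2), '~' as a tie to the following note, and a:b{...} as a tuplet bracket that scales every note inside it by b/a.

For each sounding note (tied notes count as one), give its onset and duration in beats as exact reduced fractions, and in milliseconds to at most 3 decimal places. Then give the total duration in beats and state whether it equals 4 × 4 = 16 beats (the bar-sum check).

1) 0.0ms=0b +1379.31ms=2b
2) 1379.31ms=2b +1379.31ms=2b
3) 2758.621ms=4b +1379.31ms=2b
4) 4137.931ms=6b +2413.793ms=7/2b
5) 6551.724ms=19/2b +1034.483ms=3/2b
6) 7586.207ms=11b +137.931ms=1/5b
7) 7724.138ms=56/5b +137.931ms=1/5b
8) 7862.069ms=57/5b +137.931ms=1/5b
9) 8000.0ms=58/5b +275.862ms=2/5b
10) 8275.862ms=12b +394.089ms=4/7b
11) 8669.951ms=88/7b +394.089ms=4/7b
12) 9064.039ms=92/7b +394.089ms=4/7b
13) 9458.128ms=96/7b +394.089ms=4/7b
14) 9852.217ms=100/7b +394.089ms=4/7b
15) 10246.305ms=104/7b +394.089ms=4/7b
16) 10640.394ms=108/7b +394.089ms=4/7b
Σ=16b of 16 (87bpm 4/4) — PASS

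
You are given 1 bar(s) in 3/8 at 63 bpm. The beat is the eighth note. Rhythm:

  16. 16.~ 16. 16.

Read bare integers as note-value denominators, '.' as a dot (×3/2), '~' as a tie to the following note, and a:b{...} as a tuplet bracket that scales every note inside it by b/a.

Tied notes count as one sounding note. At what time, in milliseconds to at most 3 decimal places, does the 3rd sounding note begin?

1. 0.0ms @ 0 + 714.286ms (3/4)
2. 714.286ms @ 3/4 + 1428.571ms (3/2)
3. 2142.857ms @ 9/4 + 714.286ms (3/4)

note 3 onset = 9/4b = 2142.857ms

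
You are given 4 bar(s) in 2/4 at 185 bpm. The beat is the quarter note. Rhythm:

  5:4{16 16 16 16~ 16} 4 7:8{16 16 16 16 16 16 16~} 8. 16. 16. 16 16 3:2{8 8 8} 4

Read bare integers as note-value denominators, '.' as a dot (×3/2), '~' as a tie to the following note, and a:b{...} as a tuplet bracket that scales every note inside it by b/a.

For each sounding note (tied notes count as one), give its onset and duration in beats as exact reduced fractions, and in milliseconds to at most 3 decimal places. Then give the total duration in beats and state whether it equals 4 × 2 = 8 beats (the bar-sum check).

1) 0.0ms=0b +64.865ms=1/5b
2) 64.865ms=1/5b +64.865ms=1/5b
3) 129.73ms=2/5b +64.865ms=1/5b
4) 194.595ms=3/5b +129.73ms=2/5b
5) 324.324ms=1b +324.324ms=1b
6) 648.649ms=2b +92.664ms=2/7b
7) 741.313ms=16/7b +92.664ms=2/7b
8) 833.977ms=18/7b +92.664ms=2/7b
9) 926.641ms=20/7b +92.664ms=2/7b
10) 1019.305ms=22/7b +92.664ms=2/7b
11) 1111.969ms=24/7b +92.664ms=2/7b
12) 1204.633ms=26/7b +335.907ms=29/28b
13) 1540.541ms=19/4b +121.622ms=3/8b
14) 1662.162ms=41/8b +121.622ms=3/8b
15) 1783.784ms=11/2b +81.081ms=1/4b
16) 1864.865ms=23/4b +81.081ms=1/4b
17) 1945.946ms=6b +108.108ms=1/3b
18) 2054.054ms=19/3b +108.108ms=1/3b
19) 2162.162ms=20/3b +108.108ms=1/3b
20) 2270.27ms=7b +324.324ms=1b
Σ=8b of 8 (185bpm 2/4) — PASS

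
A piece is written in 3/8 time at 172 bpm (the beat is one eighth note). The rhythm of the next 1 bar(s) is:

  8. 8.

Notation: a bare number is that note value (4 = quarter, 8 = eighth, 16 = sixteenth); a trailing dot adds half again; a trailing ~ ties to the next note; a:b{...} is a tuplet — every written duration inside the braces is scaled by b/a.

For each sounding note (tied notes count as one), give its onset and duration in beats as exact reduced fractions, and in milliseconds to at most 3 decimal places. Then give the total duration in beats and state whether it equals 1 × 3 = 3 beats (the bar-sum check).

1) 0.0ms=0b +523.256ms=3/2b
2) 523.256ms=3/2b +523.256ms=3/2b
Σ=3b of 3 (172bpm 3/8) — PASS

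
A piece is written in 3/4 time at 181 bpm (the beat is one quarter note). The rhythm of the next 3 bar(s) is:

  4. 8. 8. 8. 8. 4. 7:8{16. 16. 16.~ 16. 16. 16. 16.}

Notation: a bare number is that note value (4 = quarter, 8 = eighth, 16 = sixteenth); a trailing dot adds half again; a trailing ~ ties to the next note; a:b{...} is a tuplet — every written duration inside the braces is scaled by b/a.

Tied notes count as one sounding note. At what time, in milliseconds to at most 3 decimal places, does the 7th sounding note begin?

note 7 onset = 6b = 1988.95ms

1. 0.0ms @ 0 + 497.238ms (3/2)
2. 497.238ms @ 3/2 + 248.619ms (3/4)
3. 745.856ms @ 9/4 + 248.619ms (3/4)
4. 994.475ms @ 3 + 248.619ms (3/4)
5. 1243.094ms @ 15/4 + 248.619ms (3/4)
6. 1491.713ms @ 9/2 + 497.238ms (3/2)
7. 1988.95ms @ 6 + 142.068ms (3/7)
8. 2131.018ms @ 45/7 + 142.068ms (3/7)
9. 2273.086ms @ 48/7 + 284.136ms (6/7)
10. 2557.222ms @ 54/7 + 142.068ms (3/7)
11. 2699.29ms @ 57/7 + 142.068ms (3/7)
12. 2841.358ms @ 60/7 + 142.068ms (3/7)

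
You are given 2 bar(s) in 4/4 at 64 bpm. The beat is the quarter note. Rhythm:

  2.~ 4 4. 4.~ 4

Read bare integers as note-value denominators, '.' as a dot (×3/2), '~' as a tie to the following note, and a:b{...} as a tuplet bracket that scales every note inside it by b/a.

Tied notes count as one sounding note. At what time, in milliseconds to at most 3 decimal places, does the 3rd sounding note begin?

1. 0.0ms @ 0 + 3750.0ms (4)
2. 3750.0ms @ 4 + 1406.25ms (3/2)
3. 5156.25ms @ 11/2 + 2343.75ms (5/2)

note 3 onset = 11/2b = 5156.25ms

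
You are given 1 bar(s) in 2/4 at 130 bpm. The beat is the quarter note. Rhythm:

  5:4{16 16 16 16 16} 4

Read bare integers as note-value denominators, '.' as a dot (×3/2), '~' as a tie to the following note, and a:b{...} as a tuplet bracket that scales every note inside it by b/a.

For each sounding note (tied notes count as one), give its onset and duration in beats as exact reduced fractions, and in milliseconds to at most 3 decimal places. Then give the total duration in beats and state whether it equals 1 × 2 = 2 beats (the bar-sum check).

1) 0.0ms=0b +92.308ms=1/5b
2) 92.308ms=1/5b +92.308ms=1/5b
3) 184.615ms=2/5b +92.308ms=1/5b
4) 276.923ms=3/5b +92.308ms=1/5b
5) 369.231ms=4/5b +92.308ms=1/5b
6) 461.538ms=1b +461.538ms=1b
Σ=2b of 2 (130bpm 2/4) — PASS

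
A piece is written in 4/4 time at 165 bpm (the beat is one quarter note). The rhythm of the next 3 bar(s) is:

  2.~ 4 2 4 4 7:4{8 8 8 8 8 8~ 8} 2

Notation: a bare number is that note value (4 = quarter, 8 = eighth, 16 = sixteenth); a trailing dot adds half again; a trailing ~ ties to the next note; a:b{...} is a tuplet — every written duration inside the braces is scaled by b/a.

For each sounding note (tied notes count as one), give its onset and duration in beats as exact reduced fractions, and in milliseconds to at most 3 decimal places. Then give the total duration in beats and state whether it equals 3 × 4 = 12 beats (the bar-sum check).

1) 0.0ms=0b +1454.545ms=4b
2) 1454.545ms=4b +727.273ms=2b
3) 2181.818ms=6b +363.636ms=1b
4) 2545.455ms=7b +363.636ms=1b
5) 2909.091ms=8b +103.896ms=2/7b
6) 3012.987ms=58/7b +103.896ms=2/7b
7) 3116.883ms=60/7b +103.896ms=2/7b
8) 3220.779ms=62/7b +103.896ms=2/7b
9) 3324.675ms=64/7b +103.896ms=2/7b
10) 3428.571ms=66/7b +207.792ms=4/7b
11) 3636.364ms=10b +727.273ms=2b
Σ=12b of 12 (165bpm 4/4) — PASS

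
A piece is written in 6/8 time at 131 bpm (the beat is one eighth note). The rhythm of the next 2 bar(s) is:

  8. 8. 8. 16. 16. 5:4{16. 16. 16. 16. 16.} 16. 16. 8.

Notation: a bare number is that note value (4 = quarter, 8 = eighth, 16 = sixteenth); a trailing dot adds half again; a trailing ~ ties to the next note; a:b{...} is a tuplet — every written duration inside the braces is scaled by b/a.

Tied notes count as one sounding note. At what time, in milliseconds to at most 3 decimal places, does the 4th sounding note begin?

note 4 onset = 9/2b = 2061.069ms

1. 0.0ms @ 0 + 687.023ms (3/2)
2. 687.023ms @ 3/2 + 687.023ms (3/2)
3. 1374.046ms @ 3 + 687.023ms (3/2)
4. 2061.069ms @ 9/2 + 343.511ms (3/4)
5. 2404.58ms @ 21/4 + 343.511ms (3/4)
6. 2748.092ms @ 6 + 274.809ms (3/5)
7. 3022.901ms @ 33/5 + 274.809ms (3/5)
8. 3297.71ms @ 36/5 + 274.809ms (3/5)
9. 3572.519ms @ 39/5 + 274.809ms (3/5)
10. 3847.328ms @ 42/5 + 274.809ms (3/5)
11. 4122.137ms @ 9 + 343.511ms (3/4)
12. 4465.649ms @ 39/4 + 343.511ms (3/4)
13. 4809.16ms @ 21/2 + 687.023ms (3/2)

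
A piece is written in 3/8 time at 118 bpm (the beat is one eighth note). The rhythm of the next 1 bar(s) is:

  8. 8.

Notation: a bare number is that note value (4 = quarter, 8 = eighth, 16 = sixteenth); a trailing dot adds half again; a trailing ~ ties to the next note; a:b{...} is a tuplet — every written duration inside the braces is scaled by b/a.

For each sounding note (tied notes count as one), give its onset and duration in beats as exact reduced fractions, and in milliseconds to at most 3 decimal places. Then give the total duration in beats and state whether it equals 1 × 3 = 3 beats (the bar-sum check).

1) 0.0ms=0b +762.712ms=3/2b
2) 762.712ms=3/2b +762.712ms=3/2b
Σ=3b of 3 (118bpm 3/8) — PASS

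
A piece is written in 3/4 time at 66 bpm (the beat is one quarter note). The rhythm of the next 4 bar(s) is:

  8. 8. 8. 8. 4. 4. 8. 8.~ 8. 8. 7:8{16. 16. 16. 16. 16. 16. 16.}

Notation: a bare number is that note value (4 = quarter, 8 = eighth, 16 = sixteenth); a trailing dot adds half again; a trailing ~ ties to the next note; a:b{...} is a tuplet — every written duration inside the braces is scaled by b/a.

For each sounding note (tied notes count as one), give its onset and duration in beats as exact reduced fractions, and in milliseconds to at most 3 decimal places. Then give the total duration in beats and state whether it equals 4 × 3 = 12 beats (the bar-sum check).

1) 0.0ms=0b +681.818ms=3/4b
2) 681.818ms=3/4b +681.818ms=3/4b
3) 1363.636ms=3/2b +681.818ms=3/4b
4) 2045.455ms=9/4b +681.818ms=3/4b
5) 2727.273ms=3b +1363.636ms=3/2b
6) 4090.909ms=9/2b +1363.636ms=3/2b
7) 5454.545ms=6b +681.818ms=3/4b
8) 6136.364ms=27/4b +1363.636ms=3/2b
9) 7500.0ms=33/4b +681.818ms=3/4b
10) 8181.818ms=9b +389.61ms=3/7b
11) 8571.429ms=66/7b +389.61ms=3/7b
12) 8961.039ms=69/7b +389.61ms=3/7b
13) 9350.649ms=72/7b +389.61ms=3/7b
14) 9740.26ms=75/7b +389.61ms=3/7b
15) 10129.87ms=78/7b +389.61ms=3/7b
16) 10519.481ms=81/7b +389.61ms=3/7b
Σ=12b of 12 (66bpm 3/4) — PASS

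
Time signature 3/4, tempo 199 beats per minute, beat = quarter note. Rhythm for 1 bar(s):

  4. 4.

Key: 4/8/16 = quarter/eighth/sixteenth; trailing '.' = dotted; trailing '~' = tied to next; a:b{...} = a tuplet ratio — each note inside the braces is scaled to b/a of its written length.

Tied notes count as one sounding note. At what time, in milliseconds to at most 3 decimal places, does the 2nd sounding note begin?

1. 0.0ms @ 0 + 452.261ms (3/2)
2. 452.261ms @ 3/2 + 452.261ms (3/2)

note 2 onset = 3/2b = 452.261ms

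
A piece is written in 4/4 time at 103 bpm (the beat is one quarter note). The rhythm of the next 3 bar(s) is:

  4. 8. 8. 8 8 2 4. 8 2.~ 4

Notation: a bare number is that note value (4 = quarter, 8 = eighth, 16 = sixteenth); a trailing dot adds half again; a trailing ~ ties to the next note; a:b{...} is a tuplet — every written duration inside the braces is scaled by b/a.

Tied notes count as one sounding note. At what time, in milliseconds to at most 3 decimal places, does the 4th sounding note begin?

note 4 onset = 3b = 1747.573ms

1. 0.0ms @ 0 + 873.786ms (3/2)
2. 873.786ms @ 3/2 + 436.893ms (3/4)
3. 1310.68ms @ 9/4 + 436.893ms (3/4)
4. 1747.573ms @ 3 + 291.262ms (1/2)
5. 2038.835ms @ 7/2 + 291.262ms (1/2)
6. 2330.097ms @ 4 + 1165.049ms (2)
7. 3495.146ms @ 6 + 873.786ms (3/2)
8. 4368.932ms @ 15/2 + 291.262ms (1/2)
9. 4660.194ms @ 8 + 2330.097ms (4)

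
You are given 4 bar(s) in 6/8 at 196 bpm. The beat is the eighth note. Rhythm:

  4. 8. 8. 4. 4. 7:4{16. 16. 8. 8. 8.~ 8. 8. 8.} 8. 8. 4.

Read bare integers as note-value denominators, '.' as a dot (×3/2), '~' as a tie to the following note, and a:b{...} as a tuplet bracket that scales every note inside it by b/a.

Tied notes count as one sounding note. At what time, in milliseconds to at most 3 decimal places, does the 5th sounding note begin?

1. 0.0ms @ 0 + 918.367ms (3)
2. 918.367ms @ 3 + 459.184ms (3/2)
3. 1377.551ms @ 9/2 + 459.184ms (3/2)
4. 1836.735ms @ 6 + 918.367ms (3)
5. 2755.102ms @ 9 + 918.367ms (3)
6. 3673.469ms @ 12 + 131.195ms (3/7)
7. 3804.665ms @ 87/7 + 131.195ms (3/7)
8. 3935.86ms @ 90/7 + 262.391ms (6/7)
9. 4198.251ms @ 96/7 + 262.391ms (6/7)
10. 4460.641ms @ 102/7 + 524.781ms (12/7)
11. 4985.423ms @ 114/7 + 262.391ms (6/7)
12. 5247.813ms @ 120/7 + 262.391ms (6/7)
13. 5510.204ms @ 18 + 459.184ms (3/2)
14. 5969.388ms @ 39/2 + 459.184ms (3/2)
15. 6428.571ms @ 21 + 918.367ms (3)

note 5 onset = 9b = 2755.102ms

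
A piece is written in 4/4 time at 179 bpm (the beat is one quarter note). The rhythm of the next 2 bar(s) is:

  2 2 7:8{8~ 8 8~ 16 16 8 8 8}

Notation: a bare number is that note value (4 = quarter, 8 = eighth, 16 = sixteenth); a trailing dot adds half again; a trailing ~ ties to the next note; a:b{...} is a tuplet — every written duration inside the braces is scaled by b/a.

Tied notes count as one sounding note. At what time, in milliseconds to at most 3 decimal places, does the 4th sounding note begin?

1. 0.0ms @ 0 + 670.391ms (2)
2. 670.391ms @ 2 + 670.391ms (2)
3. 1340.782ms @ 4 + 383.081ms (8/7)
4. 1723.863ms @ 36/7 + 287.31ms (6/7)
5. 2011.173ms @ 6 + 95.77ms (2/7)
6. 2106.943ms @ 44/7 + 191.54ms (4/7)
7. 2298.484ms @ 48/7 + 191.54ms (4/7)
8. 2490.024ms @ 52/7 + 191.54ms (4/7)

note 4 onset = 36/7b = 1723.863ms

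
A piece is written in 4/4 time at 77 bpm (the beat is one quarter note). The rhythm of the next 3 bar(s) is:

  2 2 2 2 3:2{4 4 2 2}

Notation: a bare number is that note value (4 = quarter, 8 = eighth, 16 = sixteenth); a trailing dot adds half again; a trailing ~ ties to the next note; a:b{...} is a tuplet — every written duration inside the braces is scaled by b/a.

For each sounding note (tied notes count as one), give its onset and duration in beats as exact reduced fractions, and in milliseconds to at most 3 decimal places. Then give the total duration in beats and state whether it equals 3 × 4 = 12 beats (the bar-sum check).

1) 0.0ms=0b +1558.442ms=2b
2) 1558.442ms=2b +1558.442ms=2b
3) 3116.883ms=4b +1558.442ms=2b
4) 4675.325ms=6b +1558.442ms=2b
5) 6233.766ms=8b +519.481ms=2/3b
6) 6753.247ms=26/3b +519.481ms=2/3b
7) 7272.727ms=28/3b +1038.961ms=4/3b
8) 8311.688ms=32/3b +1038.961ms=4/3b
Σ=12b of 12 (77bpm 4/4) — PASS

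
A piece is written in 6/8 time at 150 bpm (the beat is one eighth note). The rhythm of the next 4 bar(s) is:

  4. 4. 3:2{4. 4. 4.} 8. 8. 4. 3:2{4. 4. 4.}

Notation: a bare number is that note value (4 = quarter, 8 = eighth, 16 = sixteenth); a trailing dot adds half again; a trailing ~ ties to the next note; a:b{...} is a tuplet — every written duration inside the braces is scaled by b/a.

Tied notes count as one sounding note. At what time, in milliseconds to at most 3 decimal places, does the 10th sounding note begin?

note 10 onset = 20b = 8000.0ms

1. 0.0ms @ 0 + 1200.0ms (3)
2. 1200.0ms @ 3 + 1200.0ms (3)
3. 2400.0ms @ 6 + 800.0ms (2)
4. 3200.0ms @ 8 + 800.0ms (2)
5. 4000.0ms @ 10 + 800.0ms (2)
6. 4800.0ms @ 12 + 600.0ms (3/2)
7. 5400.0ms @ 27/2 + 600.0ms (3/2)
8. 6000.0ms @ 15 + 1200.0ms (3)
9. 7200.0ms @ 18 + 800.0ms (2)
10. 8000.0ms @ 20 + 800.0ms (2)
11. 8800.0ms @ 22 + 800.0ms (2)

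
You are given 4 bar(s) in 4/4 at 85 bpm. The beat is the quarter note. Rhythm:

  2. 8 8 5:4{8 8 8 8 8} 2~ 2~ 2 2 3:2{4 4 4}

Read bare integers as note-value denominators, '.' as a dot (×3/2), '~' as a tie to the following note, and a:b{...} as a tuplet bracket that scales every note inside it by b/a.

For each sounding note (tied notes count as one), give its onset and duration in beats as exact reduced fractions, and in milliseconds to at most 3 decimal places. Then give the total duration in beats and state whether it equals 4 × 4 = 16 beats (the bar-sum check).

1) 0.0ms=0b +2117.647ms=3b
2) 2117.647ms=3b +352.941ms=1/2b
3) 2470.588ms=7/2b +352.941ms=1/2b
4) 2823.529ms=4b +282.353ms=2/5b
5) 3105.882ms=22/5b +282.353ms=2/5b
6) 3388.235ms=24/5b +282.353ms=2/5b
7) 3670.588ms=26/5b +282.353ms=2/5b
8) 3952.941ms=28/5b +282.353ms=2/5b
9) 4235.294ms=6b +4235.294ms=6b
10) 8470.588ms=12b +1411.765ms=2b
11) 9882.353ms=14b +470.588ms=2/3b
12) 10352.941ms=44/3b +470.588ms=2/3b
13) 10823.529ms=46/3b +470.588ms=2/3b
Σ=16b of 16 (85bpm 4/4) — PASS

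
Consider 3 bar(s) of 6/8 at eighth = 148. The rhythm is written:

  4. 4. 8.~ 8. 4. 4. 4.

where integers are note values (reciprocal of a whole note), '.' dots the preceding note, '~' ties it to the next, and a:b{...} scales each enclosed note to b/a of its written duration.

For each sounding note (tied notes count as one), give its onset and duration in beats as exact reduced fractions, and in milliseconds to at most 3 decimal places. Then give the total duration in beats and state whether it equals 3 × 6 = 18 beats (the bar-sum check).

1) 0.0ms=0b +1216.216ms=3b
2) 1216.216ms=3b +1216.216ms=3b
3) 2432.432ms=6b +1216.216ms=3b
4) 3648.649ms=9b +1216.216ms=3b
5) 4864.865ms=12b +1216.216ms=3b
6) 6081.081ms=15b +1216.216ms=3b
Σ=18b of 18 (148bpm 6/8) — PASS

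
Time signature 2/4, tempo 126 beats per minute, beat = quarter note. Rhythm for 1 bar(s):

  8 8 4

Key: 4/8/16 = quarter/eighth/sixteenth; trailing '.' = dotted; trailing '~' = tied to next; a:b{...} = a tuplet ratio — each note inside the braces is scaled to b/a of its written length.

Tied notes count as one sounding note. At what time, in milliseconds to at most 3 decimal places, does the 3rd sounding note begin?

note 3 onset = 1b = 476.19ms

1. 0.0ms @ 0 + 238.095ms (1/2)
2. 238.095ms @ 1/2 + 238.095ms (1/2)
3. 476.19ms @ 1 + 476.19ms (1)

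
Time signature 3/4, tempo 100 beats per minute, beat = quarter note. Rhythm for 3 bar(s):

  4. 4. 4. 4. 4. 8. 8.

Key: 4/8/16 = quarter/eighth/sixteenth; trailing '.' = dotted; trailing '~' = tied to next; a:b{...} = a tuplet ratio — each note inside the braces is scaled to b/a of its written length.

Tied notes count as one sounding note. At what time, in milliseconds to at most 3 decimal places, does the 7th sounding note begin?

note 7 onset = 33/4b = 4950.0ms

1. 0.0ms @ 0 + 900.0ms (3/2)
2. 900.0ms @ 3/2 + 900.0ms (3/2)
3. 1800.0ms @ 3 + 900.0ms (3/2)
4. 2700.0ms @ 9/2 + 900.0ms (3/2)
5. 3600.0ms @ 6 + 900.0ms (3/2)
6. 4500.0ms @ 15/2 + 450.0ms (3/4)
7. 4950.0ms @ 33/4 + 450.0ms (3/4)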